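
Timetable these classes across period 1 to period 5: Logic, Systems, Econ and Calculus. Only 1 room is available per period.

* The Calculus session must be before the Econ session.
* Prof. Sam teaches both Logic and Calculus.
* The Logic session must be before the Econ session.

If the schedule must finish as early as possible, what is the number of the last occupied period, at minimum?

The precedence chain requires at least 2 distinct periods.
With at most 1 per period and 4 classes, at least 4 periods are needed.
4 works (last occupied period: period 4): for example Logic -> period 1, Calculus -> period 2, Systems -> period 4, Econ -> period 3.

period 4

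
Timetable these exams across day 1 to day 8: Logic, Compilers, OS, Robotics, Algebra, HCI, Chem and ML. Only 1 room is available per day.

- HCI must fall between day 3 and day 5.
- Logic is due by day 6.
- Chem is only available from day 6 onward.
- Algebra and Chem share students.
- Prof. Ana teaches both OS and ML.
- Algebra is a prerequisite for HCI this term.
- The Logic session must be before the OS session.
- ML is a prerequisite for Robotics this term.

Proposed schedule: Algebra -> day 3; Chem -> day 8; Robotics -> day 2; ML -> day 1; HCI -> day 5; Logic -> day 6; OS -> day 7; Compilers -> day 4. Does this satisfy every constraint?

Prof. Ana teaches both OS and ML — holds.
Algebra is a prerequisite for HCI this term — holds.
The Logic session must be before the OS session — holds.
HCI must fall between day 3 and day 5 — holds.
Logic is due by day 6 — holds.
Chem is only available from day 6 onward — holds.
Algebra and Chem share students — holds.
Only 1 room is available per day — holds.
ML is a prerequisite for Robotics this term — holds.

Yes, all constraints hold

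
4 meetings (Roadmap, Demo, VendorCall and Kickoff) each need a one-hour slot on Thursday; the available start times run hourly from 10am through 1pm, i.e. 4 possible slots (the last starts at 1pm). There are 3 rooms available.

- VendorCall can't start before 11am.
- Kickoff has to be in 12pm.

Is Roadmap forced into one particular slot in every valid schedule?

No

Roadmap can be 10am (e.g. Roadmap=10am, Demo=10am, VendorCall=11am, Kickoff=12pm) or 11am (e.g. Roadmap in 11am; Demo in 10am; VendorCall in 11am; Kickoff in 12pm).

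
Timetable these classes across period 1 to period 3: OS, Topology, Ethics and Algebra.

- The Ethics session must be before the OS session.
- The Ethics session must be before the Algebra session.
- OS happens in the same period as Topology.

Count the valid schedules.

Splitting on OS: it can be period 2 (2), period 3 (3). Listing each branch's schedules as (Topology, Ethics, Algebra) by period number:
OS=period 2: (2,1,2) (2,1,3) — 2.
OS=period 3: (3,1,2) (3,1,3) (3,2,3) — 3.
Summing: 2 + 3 = 5.

5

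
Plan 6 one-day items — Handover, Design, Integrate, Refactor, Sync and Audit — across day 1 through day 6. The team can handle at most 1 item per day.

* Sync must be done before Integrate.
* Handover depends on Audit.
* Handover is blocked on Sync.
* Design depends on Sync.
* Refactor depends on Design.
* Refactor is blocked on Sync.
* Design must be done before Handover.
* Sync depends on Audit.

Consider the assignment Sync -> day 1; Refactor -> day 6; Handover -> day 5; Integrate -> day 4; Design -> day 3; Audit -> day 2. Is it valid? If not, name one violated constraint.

Handover is blocked on Sync — holds.
Refactor depends on Design — holds.
Design depends on Sync — holds.
Refactor is blocked on Sync — holds.
The team can handle at most 1 item per day — holds.
Handover depends on Audit — holds.
Design must be done before Handover — holds.
Sync must be done before Integrate — holds.
Sync depends on Audit — violated.

No. Sync depends on Audit is not satisfied.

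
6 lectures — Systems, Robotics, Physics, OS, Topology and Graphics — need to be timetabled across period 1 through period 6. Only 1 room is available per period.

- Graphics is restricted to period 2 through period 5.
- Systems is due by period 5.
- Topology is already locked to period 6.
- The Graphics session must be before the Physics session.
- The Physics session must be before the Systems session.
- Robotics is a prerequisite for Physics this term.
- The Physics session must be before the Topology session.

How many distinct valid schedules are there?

Splitting on Systems: it can be period 4 (1), period 5 (5). Listing each branch's schedules as (Robotics, Physics, OS, Topology, Graphics) by period number:
Systems=period 4: (1,3,5,6,2) — 1.
Systems=period 5: (1,3,4,6,2) (1,4,2,6,3) (1,4,3,6,2) (2,4,1,6,3) (3,4,1,6,2) — 5.
Summing: 1 + 5 = 6.

6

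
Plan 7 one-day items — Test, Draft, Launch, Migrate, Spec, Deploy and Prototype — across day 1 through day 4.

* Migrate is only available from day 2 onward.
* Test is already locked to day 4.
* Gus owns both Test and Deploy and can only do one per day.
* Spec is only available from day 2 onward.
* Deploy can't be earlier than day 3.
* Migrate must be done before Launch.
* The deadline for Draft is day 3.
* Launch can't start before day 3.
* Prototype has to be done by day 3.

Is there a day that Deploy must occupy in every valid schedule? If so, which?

day 3

Deploy's window is day 3–day 4.
Test is fixed at day 4, and Deploy can't share a day with Test.
So Deploy must be day 3.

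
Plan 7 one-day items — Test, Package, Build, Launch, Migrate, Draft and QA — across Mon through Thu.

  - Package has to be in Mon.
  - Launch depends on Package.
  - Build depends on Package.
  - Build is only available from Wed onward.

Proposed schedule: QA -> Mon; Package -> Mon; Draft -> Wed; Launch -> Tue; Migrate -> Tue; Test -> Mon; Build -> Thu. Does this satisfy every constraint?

Package has to be in Mon — holds.
Launch depends on Package — holds.
Build depends on Package — holds.
Build is only available from Wed onward — holds.

Yes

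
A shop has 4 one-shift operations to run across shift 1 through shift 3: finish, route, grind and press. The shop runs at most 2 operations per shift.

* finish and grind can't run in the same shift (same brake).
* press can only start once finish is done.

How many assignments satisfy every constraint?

Splitting on finish: it can be shift 1 (10), shift 2 (5). Listing each branch's schedules as (route, grind, press) by shift number:
finish=shift 1: (1,2,2) (1,2,3) (1,3,2) (1,3,3) (2,2,3) (2,3,2) (2,3,3) (3,2,2) (3,2,3) (3,3,2) — 10.
finish=shift 2: (1,1,3) (1,3,3) (2,1,3) (2,3,3) (3,1,3) — 5.
Summing: 10 + 5 = 15.

15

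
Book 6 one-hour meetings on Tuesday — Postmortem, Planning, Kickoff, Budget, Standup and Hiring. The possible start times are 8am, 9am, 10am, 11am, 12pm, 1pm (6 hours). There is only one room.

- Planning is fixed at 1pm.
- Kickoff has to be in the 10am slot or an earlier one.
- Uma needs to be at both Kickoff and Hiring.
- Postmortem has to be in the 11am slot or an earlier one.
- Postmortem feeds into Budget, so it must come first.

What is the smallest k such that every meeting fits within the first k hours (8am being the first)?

The precedence chain requires at least 2 distinct hours.
With at most 1 per hour and 6 meetings, at least 6 hours are needed.
Planning can't be placed before 1pm — that is hour 6 counting from 8am — so the schedule must run through at least 6 hours.
6 works (last occupied hour: 1pm): for example Planning in 1pm, Postmortem in 9am, Kickoff in 8am, Budget in 10am, Standup in 11am, Hiring in 12pm.

6 hours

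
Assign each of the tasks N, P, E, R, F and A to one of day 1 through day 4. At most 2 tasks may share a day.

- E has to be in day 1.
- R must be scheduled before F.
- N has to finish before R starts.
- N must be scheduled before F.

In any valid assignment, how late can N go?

Downstream work caps N at day 2.
N at day 2 is achievable: N in day 2; F in day 4; R in day 3; A in day 2; P in day 1; E in day 1.

day 2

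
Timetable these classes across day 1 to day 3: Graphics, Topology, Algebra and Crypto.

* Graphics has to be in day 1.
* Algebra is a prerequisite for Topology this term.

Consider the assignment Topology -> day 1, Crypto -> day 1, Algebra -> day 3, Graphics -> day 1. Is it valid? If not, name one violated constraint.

Invalid. Algebra is a prerequisite for Topology this term.

Algebra is a prerequisite for Topology this term — violated.
Graphics has to be in day 1 — holds.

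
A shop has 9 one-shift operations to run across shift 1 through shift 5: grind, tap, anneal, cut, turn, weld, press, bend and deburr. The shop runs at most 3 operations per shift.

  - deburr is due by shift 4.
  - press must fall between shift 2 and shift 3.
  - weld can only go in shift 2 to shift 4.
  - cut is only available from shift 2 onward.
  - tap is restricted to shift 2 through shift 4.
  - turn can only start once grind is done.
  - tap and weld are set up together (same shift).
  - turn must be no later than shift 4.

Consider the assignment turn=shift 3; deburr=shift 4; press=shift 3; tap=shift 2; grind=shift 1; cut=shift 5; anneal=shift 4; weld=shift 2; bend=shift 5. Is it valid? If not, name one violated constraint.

Valid

cut is only available from shift 2 onward — holds.
turn must be no later than shift 4 — holds.
turn can only start once grind is done — holds.
tap and weld are set up together (same shift) — holds.
The shop runs at most 3 operations per shift — holds.
press must fall between shift 2 and shift 3 — holds.
tap is restricted to shift 2 through shift 4 — holds.
weld can only go in shift 2 to shift 4 — holds.
deburr is due by shift 4 — holds.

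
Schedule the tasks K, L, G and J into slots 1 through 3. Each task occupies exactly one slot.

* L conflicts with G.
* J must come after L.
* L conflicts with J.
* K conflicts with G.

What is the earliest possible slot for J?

2

Precedence pushes J to at least 2.
J at 2 is achievable: L=1; K=1; J=2; G=2.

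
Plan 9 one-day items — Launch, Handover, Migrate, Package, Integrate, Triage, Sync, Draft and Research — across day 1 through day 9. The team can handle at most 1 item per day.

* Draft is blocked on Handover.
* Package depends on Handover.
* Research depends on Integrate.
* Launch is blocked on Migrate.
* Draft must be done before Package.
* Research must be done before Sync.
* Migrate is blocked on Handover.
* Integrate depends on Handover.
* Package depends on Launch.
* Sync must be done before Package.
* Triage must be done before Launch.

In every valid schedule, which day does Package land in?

Precedence pushes Package to at least day 5.
So Package is pinned to day 9.

day 9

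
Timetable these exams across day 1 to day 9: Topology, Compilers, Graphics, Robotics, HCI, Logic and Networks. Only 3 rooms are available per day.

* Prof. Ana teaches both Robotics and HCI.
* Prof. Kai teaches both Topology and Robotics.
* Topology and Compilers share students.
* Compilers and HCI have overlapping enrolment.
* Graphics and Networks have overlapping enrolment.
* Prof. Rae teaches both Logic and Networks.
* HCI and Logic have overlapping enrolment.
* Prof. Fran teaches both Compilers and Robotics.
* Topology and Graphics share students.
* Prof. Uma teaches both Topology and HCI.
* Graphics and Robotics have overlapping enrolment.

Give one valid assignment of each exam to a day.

Graphics -> day 2, Networks -> day 3, Topology -> day 1, HCI -> day 4, Logic -> day 1, Robotics -> day 3, Compilers -> day 2

Checking: HCI(day 4) != Logic(day 1); Graphics(day 2) != Robotics(day 3); Topology(day 1) != Robotics(day 3); Logic(day 1) != Networks(day 3); Topology(day 1) != Graphics(day 2); Robotics(day 3) != HCI(day 4); Compilers(day 2) != HCI(day 4); Graphics(day 2) != Networks(day 3); Compilers(day 2) != Robotics(day 3); Topology(day 1) != Compilers(day 2); Topology(day 1) != HCI(day 4); max 2 per day (cap 3).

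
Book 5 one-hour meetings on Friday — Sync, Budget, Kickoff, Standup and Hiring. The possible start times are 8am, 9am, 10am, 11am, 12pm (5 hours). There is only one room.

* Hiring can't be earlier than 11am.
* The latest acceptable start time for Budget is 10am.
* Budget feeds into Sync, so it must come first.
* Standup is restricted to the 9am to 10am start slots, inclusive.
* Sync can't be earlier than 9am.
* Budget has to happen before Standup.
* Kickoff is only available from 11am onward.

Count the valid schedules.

Enumerating: Budget=8am; Hiring=12pm; Sync=10am; Standup=9am; Kickoff=11am | Hiring in 11am; Budget in 8am; Kickoff in 12pm; Sync in 10am; Standup in 9am | Hiring=12pm; Budget=8am; Standup=10am; Sync=9am; Kickoff=11am | Budget in 8am, Kickoff in 12pm, Hiring in 11am, Sync in 9am, Standup in 10am.

4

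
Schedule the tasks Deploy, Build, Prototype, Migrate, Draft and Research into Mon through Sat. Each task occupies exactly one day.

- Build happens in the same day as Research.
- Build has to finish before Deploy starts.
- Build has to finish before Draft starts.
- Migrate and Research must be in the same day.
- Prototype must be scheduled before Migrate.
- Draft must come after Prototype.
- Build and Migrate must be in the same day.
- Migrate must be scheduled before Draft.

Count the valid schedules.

Splitting on Deploy: it can be Wed (4), Thu (10), Fri (16), Sat (20). Listing each branch's schedules as (Build, Prototype, Migrate, Draft, Research):
Deploy=Wed: (Tue,Mon,Tue,Wed,Tue) (Tue,Mon,Tue,Thu,Tue) (Tue,Mon,Tue,Fri,Tue) (Tue,Mon,Tue,Sat,Tue) — 4.
Deploy=Thu: (Tue,Mon,Tue,Wed,Tue) (Tue,Mon,Tue,Thu,Tue) (Tue,Mon,Tue,Fri,Tue) (Tue,Mon,Tue,Sat,Tue) (Wed,Mon,Wed,Thu,Wed) (Wed,Mon,Wed,Fri,Wed) (Wed,Mon,Wed,Sat,Wed) (Wed,Tue,Wed,Thu,Wed) (Wed,Tue,Wed,Fri,Wed) (Wed,Tue,Wed,Sat,Wed) — 10.
Deploy=Fri: (Tue,Mon,Tue,Wed,Tue) (Tue,Mon,Tue,Thu,Tue) (Tue,Mon,Tue,Fri,Tue) (Tue,Mon,Tue,Sat,Tue) (Wed,Mon,Wed,Thu,Wed) (Wed,Mon,Wed,Fri,Wed) (Wed,Mon,Wed,Sat,Wed) (Wed,Tue,Wed,Thu,Wed) (Wed,Tue,Wed,Fri,Wed) (Wed,Tue,Wed,Sat,Wed) (Thu,Mon,Thu,Fri,Thu) (Thu,Mon,Thu,Sat,Thu) (Thu,Tue,Thu,Fri,Thu) (Thu,Tue,Thu,Sat,Thu) (Thu,Wed,Thu,Fri,Thu) (Thu,Wed,Thu,Sat,Thu) — 16.
Deploy=Sat: (Tue,Mon,Tue,Wed,Tue) (Tue,Mon,Tue,Thu,Tue) (Tue,Mon,Tue,Fri,Tue) (Tue,Mon,Tue,Sat,Tue) (Wed,Mon,Wed,Thu,Wed) (Wed,Mon,Wed,Fri,Wed) (Wed,Mon,Wed,Sat,Wed) (Wed,Tue,Wed,Thu,Wed) (Wed,Tue,Wed,Fri,Wed) (Wed,Tue,Wed,Sat,Wed) (Thu,Mon,Thu,Fri,Thu) (Thu,Mon,Thu,Sat,Thu) (Thu,Tue,Thu,Fri,Thu) (Thu,Tue,Thu,Sat,Thu) (Thu,Wed,Thu,Fri,Thu) (Thu,Wed,Thu,Sat,Thu) (Fri,Mon,Fri,Sat,Fri) (Fri,Tue,Fri,Sat,Fri) (Fri,Wed,Fri,Sat,Fri) (Fri,Thu,Fri,Sat,Fri) — 20.
Summing: 4 + 10 + 16 + 20 = 50.

50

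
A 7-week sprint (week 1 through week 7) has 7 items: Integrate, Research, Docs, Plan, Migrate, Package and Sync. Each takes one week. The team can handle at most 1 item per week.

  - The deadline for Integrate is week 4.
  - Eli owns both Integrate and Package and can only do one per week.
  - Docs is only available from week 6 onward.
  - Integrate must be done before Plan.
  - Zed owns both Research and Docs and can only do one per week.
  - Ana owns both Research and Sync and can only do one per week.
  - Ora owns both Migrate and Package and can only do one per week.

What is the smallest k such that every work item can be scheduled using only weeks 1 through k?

7

The precedence chain requires at least 2 distinct weeks.
With at most 1 per week and 7 work items, at least 7 weeks are needed.
Docs can't be placed before week 6, so the schedule must run through at least week 6.
7 works (last occupied week: week 7): for example Integrate in week 1, Research in week 3, Sync in week 7, Plan in week 2, Migrate in week 4, Package in week 5, Docs in week 6.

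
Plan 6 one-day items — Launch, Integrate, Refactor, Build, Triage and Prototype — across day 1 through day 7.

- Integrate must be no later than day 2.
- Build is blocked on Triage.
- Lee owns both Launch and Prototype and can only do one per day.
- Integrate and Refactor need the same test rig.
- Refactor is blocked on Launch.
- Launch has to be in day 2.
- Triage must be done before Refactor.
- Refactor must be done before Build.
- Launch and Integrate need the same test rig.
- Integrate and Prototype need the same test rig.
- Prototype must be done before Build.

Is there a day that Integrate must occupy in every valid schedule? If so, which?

day 1

Integrate's window is day 1–day 2.
Launch is fixed at day 2, and Integrate can't share a day with Launch.
So Integrate must be day 1.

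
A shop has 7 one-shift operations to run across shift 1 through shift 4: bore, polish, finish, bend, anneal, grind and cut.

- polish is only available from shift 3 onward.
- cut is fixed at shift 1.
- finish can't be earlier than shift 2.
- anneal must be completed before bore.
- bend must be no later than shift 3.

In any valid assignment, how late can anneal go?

Downstream work caps anneal at shift 3.
anneal at shift 3 is achievable: polish=shift 3; finish=shift 2; anneal=shift 3; bend=shift 1; grind=shift 1; bore=shift 4; cut=shift 1.

shift 3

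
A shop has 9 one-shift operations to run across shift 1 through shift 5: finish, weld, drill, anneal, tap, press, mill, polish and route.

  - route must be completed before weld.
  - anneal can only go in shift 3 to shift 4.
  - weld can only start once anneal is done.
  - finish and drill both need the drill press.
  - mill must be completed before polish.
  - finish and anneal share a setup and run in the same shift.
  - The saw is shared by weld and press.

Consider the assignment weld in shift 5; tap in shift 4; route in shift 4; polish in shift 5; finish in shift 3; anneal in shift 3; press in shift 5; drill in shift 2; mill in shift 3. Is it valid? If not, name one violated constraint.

No — it violates: The saw is shared by weld and press

anneal can only go in shift 3 to shift 4 — holds.
The saw is shared by weld and press — violated.
weld can only start once anneal is done — holds.
finish and anneal share a setup and run in the same shift — holds.
mill must be completed before polish — holds.
finish and drill both need the drill press — holds.
route must be completed before weld — holds.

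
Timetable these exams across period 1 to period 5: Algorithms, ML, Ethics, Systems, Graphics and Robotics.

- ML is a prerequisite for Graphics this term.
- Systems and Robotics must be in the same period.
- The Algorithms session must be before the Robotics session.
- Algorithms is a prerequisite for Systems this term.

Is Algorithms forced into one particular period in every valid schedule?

No

Algorithms can be period 1 (e.g. Systems in period 2; Ethics in period 1; Algorithms in period 1; Graphics in period 2; Robotics in period 2; ML in period 1) or period 2 (e.g. Ethics in period 1, Graphics in period 2, Robotics in period 3, Systems in period 3, Algorithms in period 2, ML in period 1).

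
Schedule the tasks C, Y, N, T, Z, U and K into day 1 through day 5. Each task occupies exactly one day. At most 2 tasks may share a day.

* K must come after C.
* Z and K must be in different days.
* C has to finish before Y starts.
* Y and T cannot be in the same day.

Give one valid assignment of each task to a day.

K in day 2, N in day 1, Z in day 3, C in day 1, U in day 4, Y in day 2, T in day 3

Checking: C(day 1) before K(day 2); C(day 1) before Y(day 2); Y(day 2) != T(day 3); Z(day 3) != K(day 2); max 2 per day (cap 2).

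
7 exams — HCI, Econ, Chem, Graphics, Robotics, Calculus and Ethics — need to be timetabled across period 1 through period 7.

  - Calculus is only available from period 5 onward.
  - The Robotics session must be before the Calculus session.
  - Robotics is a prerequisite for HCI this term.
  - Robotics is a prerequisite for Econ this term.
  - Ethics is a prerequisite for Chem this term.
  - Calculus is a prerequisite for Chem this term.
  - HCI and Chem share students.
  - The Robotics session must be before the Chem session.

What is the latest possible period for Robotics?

period 5

Downstream work caps Robotics at period 5.
Robotics at period 5 is achievable: Calculus=period 6; Graphics=period 1; HCI=period 6; Chem=period 7; Econ=period 6; Robotics=period 5; Ethics=period 1.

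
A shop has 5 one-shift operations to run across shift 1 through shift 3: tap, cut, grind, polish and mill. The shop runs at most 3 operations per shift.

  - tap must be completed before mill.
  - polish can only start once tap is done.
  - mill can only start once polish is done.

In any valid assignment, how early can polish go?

shift 2

Precedence pushes polish to at least shift 2; downstream work caps polish at shift 2.
polish at shift 2 is achievable: polish in shift 2, cut in shift 1, mill in shift 3, grind in shift 1, tap in shift 1.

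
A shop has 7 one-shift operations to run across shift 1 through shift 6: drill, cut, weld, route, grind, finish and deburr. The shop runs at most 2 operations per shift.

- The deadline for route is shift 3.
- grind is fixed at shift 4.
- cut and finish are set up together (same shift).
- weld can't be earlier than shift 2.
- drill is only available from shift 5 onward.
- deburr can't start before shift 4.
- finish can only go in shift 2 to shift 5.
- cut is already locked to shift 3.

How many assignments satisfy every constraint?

Splitting on drill: it can be shift 5 (20), shift 6 (20). Listing each branch's schedules as (cut, weld, route, grind, finish, deburr) by shift number:
drill=shift 5: (3,2,1,4,3,4) (3,2,1,4,3,5) (3,2,1,4,3,6) (3,2,2,4,3,4) (3,2,2,4,3,5) (3,2,2,4,3,6) (3,4,1,4,3,5) (3,4,1,4,3,6) (3,4,2,4,3,5) (3,4,2,4,3,6) (3,5,1,4,3,4) (3,5,1,4,3,6) (3,5,2,4,3,4) (3,5,2,4,3,6) (3,6,1,4,3,4) (3,6,1,4,3,5) (3,6,1,4,3,6) (3,6,2,4,3,4) (3,6,2,4,3,5) (3,6,2,4,3,6) — 20.
drill=shift 6: (3,2,1,4,3,4) (3,2,1,4,3,5) (3,2,1,4,3,6) (3,2,2,4,3,4) (3,2,2,4,3,5) (3,2,2,4,3,6) (3,4,1,4,3,5) (3,4,1,4,3,6) (3,4,2,4,3,5) (3,4,2,4,3,6) (3,5,1,4,3,4) (3,5,1,4,3,5) (3,5,1,4,3,6) (3,5,2,4,3,4) (3,5,2,4,3,5) (3,5,2,4,3,6) (3,6,1,4,3,4) (3,6,1,4,3,5) (3,6,2,4,3,4) (3,6,2,4,3,5) — 20.
Summing: 20 + 20 = 40.

40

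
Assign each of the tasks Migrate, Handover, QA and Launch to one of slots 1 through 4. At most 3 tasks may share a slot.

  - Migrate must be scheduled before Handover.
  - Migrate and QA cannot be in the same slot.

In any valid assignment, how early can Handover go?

2

Precedence pushes Handover to at least 2.
Handover at 2 is achievable: Migrate=1, Handover=2, Launch=1, QA=2.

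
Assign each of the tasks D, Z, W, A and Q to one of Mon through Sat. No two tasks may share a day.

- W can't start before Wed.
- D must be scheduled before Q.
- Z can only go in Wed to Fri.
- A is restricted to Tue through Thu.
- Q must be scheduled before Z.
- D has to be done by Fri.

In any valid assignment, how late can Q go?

Thu

Precedence pushes Q to at least Tue; downstream work caps Q at Thu.
Q at Thu is achievable: A in Tue, Z in Fri, Q in Thu, W in Wed, D in Mon.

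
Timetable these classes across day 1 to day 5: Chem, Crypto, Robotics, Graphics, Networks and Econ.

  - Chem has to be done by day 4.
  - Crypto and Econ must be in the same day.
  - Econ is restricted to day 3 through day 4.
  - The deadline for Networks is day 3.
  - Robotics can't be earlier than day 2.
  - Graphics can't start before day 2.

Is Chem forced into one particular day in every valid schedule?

Chem can be day 1 (e.g. Crypto=day 3, Graphics=day 2, Robotics=day 2, Econ=day 3, Networks=day 1, Chem=day 1) or day 2 (e.g. Networks=day 1, Chem=day 2, Crypto=day 3, Econ=day 3, Robotics=day 2, Graphics=day 2).

No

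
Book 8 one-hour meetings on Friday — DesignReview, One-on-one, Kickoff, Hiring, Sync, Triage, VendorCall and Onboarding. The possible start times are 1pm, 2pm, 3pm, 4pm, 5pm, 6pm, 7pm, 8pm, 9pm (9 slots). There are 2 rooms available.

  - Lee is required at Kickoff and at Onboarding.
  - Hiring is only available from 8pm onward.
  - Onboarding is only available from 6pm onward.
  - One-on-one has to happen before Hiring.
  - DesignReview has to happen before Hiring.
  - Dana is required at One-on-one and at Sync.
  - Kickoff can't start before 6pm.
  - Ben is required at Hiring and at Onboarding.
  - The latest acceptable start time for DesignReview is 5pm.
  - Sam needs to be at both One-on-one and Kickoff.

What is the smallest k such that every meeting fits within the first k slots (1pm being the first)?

The precedence chain requires at least 2 distinct slots.
With at most 2 per slot and 8 meetings, at least 4 slots are needed.
Hiring can't be placed before 8pm — that is slot 8 counting from 1pm — so the schedule must run through at least 8 slots.
8 works (last occupied slot: 8pm): for example DesignReview in 1pm, Onboarding in 7pm, Kickoff in 6pm, VendorCall in 3pm, Sync in 2pm, Hiring in 8pm, Triage in 2pm, One-on-one in 1pm.

8 slots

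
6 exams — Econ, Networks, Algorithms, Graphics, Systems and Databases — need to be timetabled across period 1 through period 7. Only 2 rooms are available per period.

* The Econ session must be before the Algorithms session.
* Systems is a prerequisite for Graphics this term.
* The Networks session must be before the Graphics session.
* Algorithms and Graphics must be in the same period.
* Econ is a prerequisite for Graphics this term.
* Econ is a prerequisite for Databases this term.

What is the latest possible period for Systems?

Downstream work caps Systems at period 6.
Systems at period 6 is achievable: Algorithms=period 7, Econ=period 1, Networks=period 1, Databases=period 2, Systems=period 6, Graphics=period 7.

period 6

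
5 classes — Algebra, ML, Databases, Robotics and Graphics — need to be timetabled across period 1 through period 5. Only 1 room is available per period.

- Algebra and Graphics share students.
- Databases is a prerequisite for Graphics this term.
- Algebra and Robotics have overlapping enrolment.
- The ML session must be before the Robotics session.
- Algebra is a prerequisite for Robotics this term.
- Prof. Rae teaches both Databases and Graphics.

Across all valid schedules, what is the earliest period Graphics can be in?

Precedence pushes Graphics to at least period 2.
Graphics at period 2 is achievable: Robotics in period 5, Graphics in period 2, Databases in period 1, ML in period 4, Algebra in period 3.

period 2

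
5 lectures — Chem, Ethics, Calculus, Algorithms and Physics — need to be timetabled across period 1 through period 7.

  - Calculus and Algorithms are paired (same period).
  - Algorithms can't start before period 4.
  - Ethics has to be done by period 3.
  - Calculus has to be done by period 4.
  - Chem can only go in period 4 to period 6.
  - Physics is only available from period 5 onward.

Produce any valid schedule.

Chem in period 4; Ethics in period 1; Physics in period 5; Algorithms in period 4; Calculus in period 4

Checking: Calculus = Algorithms = period 4; Chem=period 4 in [period 4,period 6]; Ethics=period 1 in [period 1,period 3]; Calculus=period 4 in [period 1,period 4]; Algorithms=period 4 in [period 4,period 7]; Physics=period 5 in [period 5,period 7].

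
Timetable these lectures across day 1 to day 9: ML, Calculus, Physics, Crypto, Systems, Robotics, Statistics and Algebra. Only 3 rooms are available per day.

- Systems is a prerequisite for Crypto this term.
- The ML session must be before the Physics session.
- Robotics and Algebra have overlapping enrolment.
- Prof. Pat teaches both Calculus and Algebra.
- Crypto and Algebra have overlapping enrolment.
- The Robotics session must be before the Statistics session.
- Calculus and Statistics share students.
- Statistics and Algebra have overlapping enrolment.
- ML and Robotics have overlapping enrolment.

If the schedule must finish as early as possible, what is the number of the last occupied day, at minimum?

3

The precedence chain requires at least 2 distinct days.
With at most 3 per day and 8 lectures, at least 3 days are needed.
3 works (last occupied day: day 3): for example Statistics=day 3, Physics=day 2, Robotics=day 2, Systems=day 1, ML=day 1, Crypto=day 3, Calculus=day 2, Algebra=day 1.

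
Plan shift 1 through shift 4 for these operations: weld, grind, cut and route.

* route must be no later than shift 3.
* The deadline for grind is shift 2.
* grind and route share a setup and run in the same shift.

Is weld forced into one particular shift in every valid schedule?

weld can be shift 1 (e.g. route -> shift 1, cut -> shift 1, grind -> shift 1, weld -> shift 1) or shift 2 (e.g. grind=shift 1; cut=shift 1; route=shift 1; weld=shift 2).

No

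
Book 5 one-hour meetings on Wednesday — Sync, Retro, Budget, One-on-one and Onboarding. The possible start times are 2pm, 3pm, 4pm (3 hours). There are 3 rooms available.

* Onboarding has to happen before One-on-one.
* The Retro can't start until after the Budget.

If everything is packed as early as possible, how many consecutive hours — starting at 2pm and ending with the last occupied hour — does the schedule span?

2 hours

The precedence chain requires at least 2 distinct hours.
With at most 3 per hour and 5 meetings, at least 2 hours are needed.
2 works (last occupied hour: 3pm): for example Sync=2pm, One-on-one=3pm, Retro=3pm, Onboarding=2pm, Budget=2pm.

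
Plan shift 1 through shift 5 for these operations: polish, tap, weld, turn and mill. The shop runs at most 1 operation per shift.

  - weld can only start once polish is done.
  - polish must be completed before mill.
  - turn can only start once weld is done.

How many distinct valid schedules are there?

Splitting on polish: it can be shift 1 (12), shift 2 (3). Listing each branch's schedules as (tap, weld, turn, mill) by shift number:
polish=shift 1: (2,3,4,5) (2,3,5,4) (2,4,5,3) (3,2,4,5) (3,2,5,4) (3,4,5,2) (4,2,3,5) (4,2,5,3) (4,3,5,2) (5,2,3,4) (5,2,4,3) (5,3,4,2) — 12.
polish=shift 2: (1,3,4,5) (1,3,5,4) (1,4,5,3) — 3.
Summing: 12 + 3 = 15.

15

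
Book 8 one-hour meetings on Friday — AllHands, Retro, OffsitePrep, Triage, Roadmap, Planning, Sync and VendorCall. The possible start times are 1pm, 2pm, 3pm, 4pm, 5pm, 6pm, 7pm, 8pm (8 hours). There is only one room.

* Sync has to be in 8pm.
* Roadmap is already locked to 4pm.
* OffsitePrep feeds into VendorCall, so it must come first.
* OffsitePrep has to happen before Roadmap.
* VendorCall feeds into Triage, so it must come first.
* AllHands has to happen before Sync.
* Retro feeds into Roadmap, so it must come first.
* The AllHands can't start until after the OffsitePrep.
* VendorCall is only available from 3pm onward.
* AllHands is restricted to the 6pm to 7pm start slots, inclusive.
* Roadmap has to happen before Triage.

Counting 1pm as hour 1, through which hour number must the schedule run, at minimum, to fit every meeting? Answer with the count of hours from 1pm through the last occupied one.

The precedence chain requires at least 3 distinct hours.
With at most 1 per hour and 8 meetings, at least 8 hours are needed.
Sync can't be placed before 8pm — that is hour 8 counting from 1pm — so the schedule must run through at least 8 hours.
8 works (last occupied hour: 8pm): for example Planning -> 7pm, Roadmap -> 4pm, Retro -> 2pm, VendorCall -> 3pm, Triage -> 5pm, Sync -> 8pm, AllHands -> 6pm, OffsitePrep -> 1pm.

8 hours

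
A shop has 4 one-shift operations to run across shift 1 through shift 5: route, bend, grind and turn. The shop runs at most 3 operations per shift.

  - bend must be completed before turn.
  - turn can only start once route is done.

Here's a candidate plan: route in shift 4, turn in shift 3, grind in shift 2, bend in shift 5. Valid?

bend must be completed before turn — violated.
The shop runs at most 3 operations per shift — holds.
turn can only start once route is done — violated.

No — it violates: bend must be completed before turn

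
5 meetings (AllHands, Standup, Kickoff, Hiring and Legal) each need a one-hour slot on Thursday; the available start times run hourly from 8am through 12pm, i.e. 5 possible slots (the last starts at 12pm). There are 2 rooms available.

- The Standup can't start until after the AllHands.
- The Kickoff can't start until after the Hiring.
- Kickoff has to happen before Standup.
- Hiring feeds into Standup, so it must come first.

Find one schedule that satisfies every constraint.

Kickoff in 9am; Standup in 10am; Legal in 9am; AllHands in 8am; Hiring in 8am

Checking: AllHands(8am) before Standup(10am); Kickoff(9am) before Standup(10am); Hiring(8am) before Kickoff(9am); Hiring(8am) before Standup(10am); max 2 per slot (cap 2).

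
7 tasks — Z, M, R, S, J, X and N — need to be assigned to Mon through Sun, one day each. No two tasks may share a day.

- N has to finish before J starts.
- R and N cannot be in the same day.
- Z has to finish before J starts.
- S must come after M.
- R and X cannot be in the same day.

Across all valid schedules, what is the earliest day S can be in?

Precedence pushes S to at least Tue.
S at Tue is achievable: J in Fri, M in Mon, Z in Wed, S in Tue, X in Sun, N in Thu, R in Sat.

Tue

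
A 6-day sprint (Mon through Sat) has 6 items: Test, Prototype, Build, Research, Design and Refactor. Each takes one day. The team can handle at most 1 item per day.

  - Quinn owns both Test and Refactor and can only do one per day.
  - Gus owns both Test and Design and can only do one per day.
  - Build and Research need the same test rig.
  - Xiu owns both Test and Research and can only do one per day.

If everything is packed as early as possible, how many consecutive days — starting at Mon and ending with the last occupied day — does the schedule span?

With at most 1 per day and 6 tasks, at least 6 days are needed.
6 works (last occupied day: Sat): for example Prototype in Tue; Refactor in Sat; Test in Mon; Build in Wed; Research in Thu; Design in Fri.

6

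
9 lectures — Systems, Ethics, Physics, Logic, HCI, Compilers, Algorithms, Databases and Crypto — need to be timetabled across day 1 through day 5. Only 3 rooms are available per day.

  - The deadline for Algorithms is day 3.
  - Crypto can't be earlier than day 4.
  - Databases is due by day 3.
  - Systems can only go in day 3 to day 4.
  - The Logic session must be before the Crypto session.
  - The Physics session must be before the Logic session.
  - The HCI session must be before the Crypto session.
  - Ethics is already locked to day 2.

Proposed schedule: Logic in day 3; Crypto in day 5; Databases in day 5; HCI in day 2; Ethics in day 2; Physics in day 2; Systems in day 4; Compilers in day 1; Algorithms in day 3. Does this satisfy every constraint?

Crypto can't be earlier than day 4 — holds.
Systems can only go in day 3 to day 4 — holds.
Ethics is already locked to day 2 — holds.
The HCI session must be before the Crypto session — holds.
Databases is due by day 3 — violated.
The Physics session must be before the Logic session — holds.
The Logic session must be before the Crypto session — holds.
Only 3 rooms are available per day — holds.
The deadline for Algorithms is day 3 — holds.

Invalid. Databases is due by day 3.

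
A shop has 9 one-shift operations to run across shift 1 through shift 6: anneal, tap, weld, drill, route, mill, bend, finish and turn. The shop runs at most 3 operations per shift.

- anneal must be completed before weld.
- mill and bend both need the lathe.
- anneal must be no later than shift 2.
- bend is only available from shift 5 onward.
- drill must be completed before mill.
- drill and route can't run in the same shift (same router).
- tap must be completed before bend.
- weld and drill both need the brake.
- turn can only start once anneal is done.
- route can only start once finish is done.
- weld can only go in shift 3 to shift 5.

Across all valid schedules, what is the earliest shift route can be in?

shift 2

Precedence pushes route to at least shift 2.
route at shift 2 is achievable: mill in shift 6; anneal in shift 1; drill in shift 4; finish in shift 1; tap in shift 1; route in shift 2; turn in shift 2; weld in shift 3; bend in shift 5.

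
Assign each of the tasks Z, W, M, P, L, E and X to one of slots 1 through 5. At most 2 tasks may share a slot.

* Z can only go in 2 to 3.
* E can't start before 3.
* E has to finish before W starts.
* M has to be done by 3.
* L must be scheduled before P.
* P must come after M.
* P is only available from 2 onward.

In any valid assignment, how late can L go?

Downstream work caps L at 4.
L at 4 is achievable: L=4; W=4; M=1; P=5; E=3; X=1; Z=2.

4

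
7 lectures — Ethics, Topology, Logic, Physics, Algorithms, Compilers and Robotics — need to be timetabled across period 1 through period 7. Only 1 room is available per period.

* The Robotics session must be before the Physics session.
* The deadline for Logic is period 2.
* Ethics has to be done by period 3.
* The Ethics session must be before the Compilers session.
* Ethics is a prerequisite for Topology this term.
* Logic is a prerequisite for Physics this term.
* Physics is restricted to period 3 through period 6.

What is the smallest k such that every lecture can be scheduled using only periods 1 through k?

7

The precedence chain requires at least 2 distinct periods.
With at most 1 per period and 7 lectures, at least 7 periods are needed.
Physics can't be placed before period 3, so the schedule must run through at least period 3.
7 works (last occupied period: period 7): for example Algorithms in period 7; Ethics in period 2; Robotics in period 3; Physics in period 4; Topology in period 5; Logic in period 1; Compilers in period 6.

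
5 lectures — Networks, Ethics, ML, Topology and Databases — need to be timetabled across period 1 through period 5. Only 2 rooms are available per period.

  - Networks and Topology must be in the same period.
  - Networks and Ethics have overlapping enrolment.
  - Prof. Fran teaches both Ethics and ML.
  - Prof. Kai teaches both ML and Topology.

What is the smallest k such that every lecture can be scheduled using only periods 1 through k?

With at most 2 per period and 5 lectures, at least 3 periods are needed.
3 works (last occupied period: period 3): for example Networks in period 1; Topology in period 1; Databases in period 2; Ethics in period 2; ML in period 3.

3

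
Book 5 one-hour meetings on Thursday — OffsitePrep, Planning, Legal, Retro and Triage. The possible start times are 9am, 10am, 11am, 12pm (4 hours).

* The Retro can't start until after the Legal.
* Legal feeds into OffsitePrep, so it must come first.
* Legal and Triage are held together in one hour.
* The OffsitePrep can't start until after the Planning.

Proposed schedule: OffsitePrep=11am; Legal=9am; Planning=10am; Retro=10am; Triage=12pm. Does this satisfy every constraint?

The Retro can't start until after the Legal — holds.
Legal and Triage are held together in one hour — violated.
Legal feeds into OffsitePrep, so it must come first — holds.
The OffsitePrep can't start until after the Planning — holds.

No. Legal and Triage are held together in one hour is not satisfied.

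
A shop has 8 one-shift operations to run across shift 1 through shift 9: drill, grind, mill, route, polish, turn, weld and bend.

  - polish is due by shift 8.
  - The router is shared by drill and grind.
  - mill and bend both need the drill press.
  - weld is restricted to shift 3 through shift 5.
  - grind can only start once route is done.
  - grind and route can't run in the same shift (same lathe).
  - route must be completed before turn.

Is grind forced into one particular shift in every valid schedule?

grind can be shift 2 (e.g. route -> shift 1, polish -> shift 1, grind -> shift 2, drill -> shift 1, bend -> shift 2, mill -> shift 1, weld -> shift 3, turn -> shift 2) or shift 3 (e.g. grind in shift 3, polish in shift 1, turn in shift 2, route in shift 1, bend in shift 2, drill in shift 1, weld in shift 3, mill in shift 1).

No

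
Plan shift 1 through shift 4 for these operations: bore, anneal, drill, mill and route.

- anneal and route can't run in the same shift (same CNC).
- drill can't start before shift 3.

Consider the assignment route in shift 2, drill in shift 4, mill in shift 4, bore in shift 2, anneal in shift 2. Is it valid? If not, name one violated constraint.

drill can't start before shift 3 — holds.
anneal and route can't run in the same shift (same CNC) — violated.

No — it violates: anneal and route can't run in the same shift (same CNC)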